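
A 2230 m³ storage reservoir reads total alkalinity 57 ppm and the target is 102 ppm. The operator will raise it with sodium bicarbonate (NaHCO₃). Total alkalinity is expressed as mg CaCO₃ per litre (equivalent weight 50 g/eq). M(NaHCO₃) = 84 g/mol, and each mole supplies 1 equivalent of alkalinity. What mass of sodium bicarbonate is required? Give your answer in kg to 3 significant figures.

Volume: 2230 m³ = 2,230,000 L.
Alkalinity to add: (102 − 57) = 45 mg/L as CaCO₃ × 2,230,000 L = 100,400 g as CaCO₃.
Equivalents: 100,400 g ÷ 50 g/eq = 2007 eq.
NaHCO₃ supplies 1 eq per mole → 2007 mol.
Mass: 2007 mol × 84 g/mol = 168,600 g.

169 kg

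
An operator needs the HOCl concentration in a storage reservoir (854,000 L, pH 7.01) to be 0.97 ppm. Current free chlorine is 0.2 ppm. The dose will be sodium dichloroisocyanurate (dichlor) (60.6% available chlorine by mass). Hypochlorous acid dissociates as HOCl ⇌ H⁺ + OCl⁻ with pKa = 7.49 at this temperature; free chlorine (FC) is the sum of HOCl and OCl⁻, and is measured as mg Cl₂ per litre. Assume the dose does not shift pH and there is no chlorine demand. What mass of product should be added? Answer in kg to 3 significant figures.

1.54 kg

[OCl⁻]/[HOCl] = 10^(pH − pKa) = 10^(7.01 − 7.49) = 0.3311; fraction as HOCl = 1/(1 + 0.3311) = 0.7512.
Free chlorine required for 0.97 ppm HOCl: 0.97 / 0.7512 = 1.291 ppm.
FC to add: 1.291 − 0.2 = 1.091 mg/L as Cl₂.
Cl₂ equivalent: 1.091 mg/L × 854,000 L = 931.9 g.
Product at 60.6% available Cl: 931.9 / 0.606 = 1538 g.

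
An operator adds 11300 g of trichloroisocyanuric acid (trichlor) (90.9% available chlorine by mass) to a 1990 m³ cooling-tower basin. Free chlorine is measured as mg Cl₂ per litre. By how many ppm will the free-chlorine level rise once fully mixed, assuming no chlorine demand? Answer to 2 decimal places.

Volume: 1990 m³ = 1,990,000 L.
Available chlorine delivered: 11,300 g × 0.909 = 10,270 g as Cl₂.
Concentration rise: 10,270 g / 1,990,000 L = 5.162 mg/L = 5.16 ppm.

5.16 ppm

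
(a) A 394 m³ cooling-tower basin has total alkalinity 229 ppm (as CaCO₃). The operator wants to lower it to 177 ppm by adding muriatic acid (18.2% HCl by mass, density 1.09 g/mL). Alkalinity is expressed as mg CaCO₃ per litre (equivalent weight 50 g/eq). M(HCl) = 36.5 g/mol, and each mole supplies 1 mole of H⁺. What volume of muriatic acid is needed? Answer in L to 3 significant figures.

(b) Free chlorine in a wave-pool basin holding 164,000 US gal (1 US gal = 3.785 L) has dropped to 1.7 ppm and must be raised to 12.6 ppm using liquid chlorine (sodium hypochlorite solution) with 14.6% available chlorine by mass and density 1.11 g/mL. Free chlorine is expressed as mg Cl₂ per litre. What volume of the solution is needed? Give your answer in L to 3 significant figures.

(a) Volume: 394 m³ = 394,000 L.
(a) Alkalinity to neutralize: (229 − 177) = 52 mg/L as CaCO₃ × 394,000 L = 20,490 g as CaCO₃.
(a) Equivalents of H⁺ required: 20,490 ÷ 50 g/eq = 409.8 eq = 409.8 mol HCl.
(a) Mass of HCl: 409.8 × 36.5 = 14,960 g.
(a) Mass of 18.2% solution: 14,960 / 0.182 = 82,180 g.
(a) Volume: 82,180 g ÷ 1.09 g/mL = 75,390 mL.

(b) Volume: 164,000 US gal × 3.785 L/gal = 620,740 L.
(b) Chlorine deficit: 12.6 − 1.7 = 10.9 ppm = 10.9 mg/L as Cl₂.
(b) Cl₂ equivalent needed: 10.9 mg/L × 620,740 L = 6,766,000 mg = 6766 g.
(b) Product at 14.6% available chlorine: 6766 / 0.146 = 46,340 g.
(b) Volume at density 1.11 g/mL: 46,340 g ÷ 1.11 g/mL = 41,750 mL.

(a) 75.4 L; (b) 41.8 L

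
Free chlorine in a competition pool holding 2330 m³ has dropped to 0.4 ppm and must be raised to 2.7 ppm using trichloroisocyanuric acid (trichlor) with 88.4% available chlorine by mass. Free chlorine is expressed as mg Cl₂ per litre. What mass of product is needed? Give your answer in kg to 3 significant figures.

6.06 kg

Volume: 2330 m³ = 2,330,000 L.
Chlorine deficit: 2.7 − 0.4 = 2.3 ppm = 2.3 mg/L as Cl₂.
Cl₂ equivalent needed: 2.3 mg/L × 2,330,000 L = 5,359,000 mg = 5359 g.
Product at 88.4% available chlorine: 5359 / 0.884 = 6062 g.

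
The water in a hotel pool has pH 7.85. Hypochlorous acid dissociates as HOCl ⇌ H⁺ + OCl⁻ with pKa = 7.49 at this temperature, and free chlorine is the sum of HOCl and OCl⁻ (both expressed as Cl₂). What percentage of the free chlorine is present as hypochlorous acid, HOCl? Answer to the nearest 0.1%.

[OCl⁻]/[HOCl] = 10^(pH − pKa) = 10^(7.85 − 7.49) = 10^0.36 = 2.291.
Fraction as HOCl = 1 / (1 + 2.291) = 0.3039.

30.4%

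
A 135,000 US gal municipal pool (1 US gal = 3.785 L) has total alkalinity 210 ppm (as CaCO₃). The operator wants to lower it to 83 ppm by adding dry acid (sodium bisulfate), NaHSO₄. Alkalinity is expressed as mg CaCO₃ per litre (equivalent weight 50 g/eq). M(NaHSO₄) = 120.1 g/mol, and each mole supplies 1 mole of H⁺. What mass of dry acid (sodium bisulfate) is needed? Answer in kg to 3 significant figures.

156 kg

Volume: 135,000 US gal × 3.785 L/gal = 510,975 L.
Alkalinity to neutralize: (210 − 83) = 127 mg/L as CaCO₃ × 510,975 L = 64,890 g as CaCO₃.
Equivalents of H⁺ required: 64,890 ÷ 50 g/eq = 1298 eq = 1298 mol NaHSO₄.
Mass of NaHSO₄: 1298 × 120.1 = 155,900 g.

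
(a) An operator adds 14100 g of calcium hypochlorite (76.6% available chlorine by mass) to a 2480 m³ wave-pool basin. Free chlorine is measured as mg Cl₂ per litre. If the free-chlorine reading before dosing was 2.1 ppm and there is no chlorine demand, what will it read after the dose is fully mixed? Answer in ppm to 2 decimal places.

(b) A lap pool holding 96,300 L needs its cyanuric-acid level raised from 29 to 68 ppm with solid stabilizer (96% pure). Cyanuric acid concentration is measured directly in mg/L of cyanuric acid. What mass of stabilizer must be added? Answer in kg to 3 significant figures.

(a) 6.46 ppm; (b) 3.91 kg

(a) Volume: 2480 m³ = 2,480,000 L.
(a) Available chlorine delivered: 14,100 g × 0.766 = 10,800 g as Cl₂.
(a) Concentration rise: 10,800 g / 2,480,000 L = 4.355 mg/L = 4.36 ppm.
(a) Final FC: 2.1 + 4.36 = 6.46 ppm.

(b) CYA to add: (68 − 29) = 39 mg/L × 96,300 L = 3756 g cyanuric acid.
(b) At 96% purity: 3756 / 0.96 = 3912 g product.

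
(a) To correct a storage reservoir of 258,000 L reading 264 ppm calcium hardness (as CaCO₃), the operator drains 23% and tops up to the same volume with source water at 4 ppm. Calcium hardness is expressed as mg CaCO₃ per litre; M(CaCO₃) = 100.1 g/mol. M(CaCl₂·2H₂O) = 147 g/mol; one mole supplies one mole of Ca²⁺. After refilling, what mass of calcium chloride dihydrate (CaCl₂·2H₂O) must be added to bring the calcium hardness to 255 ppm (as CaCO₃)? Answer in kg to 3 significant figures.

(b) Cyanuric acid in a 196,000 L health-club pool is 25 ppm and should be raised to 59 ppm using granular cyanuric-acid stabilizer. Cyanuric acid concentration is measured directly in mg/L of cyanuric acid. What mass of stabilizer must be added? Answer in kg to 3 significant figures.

(a) After draining 23% and refilling: 264 × 0.77 + 4 × 0.23 = 204.2 ppm.
(a) Deficit to target: 255 − 204.2 = 50.8 mg/L.
(a) As CaCO₃: 50.8 mg/L × 258,000 L = 13,110 g; ÷ 100.1 = 130.9 mol Ca²⁺.
(a) Mass: 130.9 × 147 = 19,250 g.

(b) CYA to add: (59 − 25) = 34 mg/L × 196,000 L = 6664 g cyanuric acid.

(a) 19.2 kg; (b) 6.66 kg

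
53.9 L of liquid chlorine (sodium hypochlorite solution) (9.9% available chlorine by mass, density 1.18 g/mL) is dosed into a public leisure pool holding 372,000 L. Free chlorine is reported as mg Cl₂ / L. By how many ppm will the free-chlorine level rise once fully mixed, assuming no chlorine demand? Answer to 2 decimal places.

16.93 ppm

Mass of solution: 53.9 L × 1000 mL/L × 1.18 g/mL = 63,600 g.
Available chlorine delivered: 63,600 g × 0.099 = 6297 g as Cl₂.
Concentration rise: 6297 g / 372,000 L = 16.93 mg/L = 16.93 ppm.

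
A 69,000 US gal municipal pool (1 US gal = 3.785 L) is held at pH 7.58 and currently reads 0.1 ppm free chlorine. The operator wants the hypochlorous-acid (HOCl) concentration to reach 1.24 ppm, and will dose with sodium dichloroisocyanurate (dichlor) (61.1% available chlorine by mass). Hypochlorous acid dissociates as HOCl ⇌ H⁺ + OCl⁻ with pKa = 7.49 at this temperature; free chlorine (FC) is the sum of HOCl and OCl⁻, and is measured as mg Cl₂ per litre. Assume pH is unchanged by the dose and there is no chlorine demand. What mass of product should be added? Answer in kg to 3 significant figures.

Volume: 69,000 US gal × 3.785 L/gal = 261,165 L.
[OCl⁻]/[HOCl] = 10^(pH − pKa) = 10^(7.58 − 7.49) = 1.23; fraction as HOCl = 1/(1 + 1.23) = 0.4484.
Free chlorine required for 1.24 ppm HOCl: 1.24 / 0.4484 = 2.766 ppm.
FC to add: 2.766 − 0.1 = 2.666 mg/L as Cl₂.
Cl₂ equivalent: 2.666 mg/L × 261,165 L = 696.1 g.
Product at 61.1% available Cl: 696.1 / 0.611 = 1139 g.

1.14 kg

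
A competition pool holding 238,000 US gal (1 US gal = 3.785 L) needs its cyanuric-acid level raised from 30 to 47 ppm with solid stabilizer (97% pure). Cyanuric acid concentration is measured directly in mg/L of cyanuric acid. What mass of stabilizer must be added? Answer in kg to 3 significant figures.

Volume: 238,000 US gal × 3.785 L/gal = 900,830 L.
CYA to add: (47 − 30) = 17 mg/L × 900,830 L = 15,310 g cyanuric acid.
At 97% purity: 15,310 / 0.97 = 15,790 g product.

15.8 kg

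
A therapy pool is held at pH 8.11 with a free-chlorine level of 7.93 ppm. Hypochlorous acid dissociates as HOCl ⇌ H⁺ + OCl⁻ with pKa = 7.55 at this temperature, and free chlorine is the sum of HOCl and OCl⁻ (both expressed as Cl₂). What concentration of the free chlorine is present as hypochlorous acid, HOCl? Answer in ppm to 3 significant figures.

[OCl⁻]/[HOCl] = 10^(pH − pKa) = 10^(8.11 − 7.55) = 10^0.56 = 3.631.
Fraction as HOCl = 1 / (1 + 3.631) = 0.2159.
HOCl = 0.2159 × 7.93 ppm = 1.712 ppm.

1.71 ppm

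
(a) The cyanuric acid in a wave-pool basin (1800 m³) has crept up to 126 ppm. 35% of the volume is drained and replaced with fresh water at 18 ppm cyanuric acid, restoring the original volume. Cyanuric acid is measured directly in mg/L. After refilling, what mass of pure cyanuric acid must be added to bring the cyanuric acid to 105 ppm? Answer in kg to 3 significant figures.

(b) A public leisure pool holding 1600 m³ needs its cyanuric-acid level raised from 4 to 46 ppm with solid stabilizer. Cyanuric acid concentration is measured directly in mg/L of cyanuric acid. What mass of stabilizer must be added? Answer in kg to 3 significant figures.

(a) Volume: 1800 m³ = 1,800,000 L.
(a) After draining 35% and refilling: 126 × 0.65 + 18 × 0.35 = 88.2 ppm.
(a) Deficit to target: 105 − 88.2 = 16.8 mg/L.
(a) Mass: 16.8 mg/L × 1,800,000 L = 30,240 g cyanuric acid.

(b) Volume: 1600 m³ = 1,600,000 L.
(b) CYA to add: (46 − 4) = 42 mg/L × 1,600,000 L = 67,200 g cyanuric acid.

(a) 30.2 kg; (b) 67.2 kg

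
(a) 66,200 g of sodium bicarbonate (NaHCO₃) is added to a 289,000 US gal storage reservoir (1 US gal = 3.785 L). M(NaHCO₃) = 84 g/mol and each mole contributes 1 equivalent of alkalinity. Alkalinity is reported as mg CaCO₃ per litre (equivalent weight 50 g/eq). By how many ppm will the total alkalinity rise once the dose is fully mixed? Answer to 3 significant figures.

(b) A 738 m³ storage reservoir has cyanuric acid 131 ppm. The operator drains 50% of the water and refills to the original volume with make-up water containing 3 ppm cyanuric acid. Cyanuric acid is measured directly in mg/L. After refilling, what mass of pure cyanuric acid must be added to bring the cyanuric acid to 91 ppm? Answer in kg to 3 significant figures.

(a) 36.0 ppm; (b) 17.7 kg

(a) Volume: 289,000 US gal × 3.785 L/gal = 1,093,865 L.
(a) Moles of NaHCO₃: 66,200 g ÷ 84 g/mol = 788.1 mol → 788.1 eq of alkalinity.
(a) As CaCO₃: 788.1 eq × 50 g/eq = 39,400 g.
(a) Rise: 39,400 g / 1,093,865 L × 1000 = 36.02 mg/L.

(b) Volume: 738 m³ = 738,000 L.
(b) After draining 50% and refilling: 131 × 0.50 + 3 × 0.50 = 67 ppm.
(b) Deficit to target: 91 − 67 = 24 mg/L.
(b) Mass: 24 mg/L × 738,000 L = 17,710 g cyanuric acid.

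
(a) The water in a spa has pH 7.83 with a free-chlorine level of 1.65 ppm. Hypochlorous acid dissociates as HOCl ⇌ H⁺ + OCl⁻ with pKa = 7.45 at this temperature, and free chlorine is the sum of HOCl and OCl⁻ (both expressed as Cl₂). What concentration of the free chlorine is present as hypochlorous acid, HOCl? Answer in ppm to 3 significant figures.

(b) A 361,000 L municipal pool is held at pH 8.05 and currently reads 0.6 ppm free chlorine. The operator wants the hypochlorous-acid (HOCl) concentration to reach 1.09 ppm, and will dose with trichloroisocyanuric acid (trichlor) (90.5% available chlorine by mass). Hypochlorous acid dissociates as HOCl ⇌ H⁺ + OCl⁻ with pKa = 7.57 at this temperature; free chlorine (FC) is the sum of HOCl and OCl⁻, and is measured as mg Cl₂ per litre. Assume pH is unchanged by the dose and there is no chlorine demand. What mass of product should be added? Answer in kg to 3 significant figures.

(a) 0.485 ppm; (b) 1.51 kg

(a) [OCl⁻]/[HOCl] = 10^(pH − pKa) = 10^(7.83 − 7.45) = 10^0.38 = 2.399.
(a) Fraction as HOCl = 1 / (1 + 2.399) = 0.2942.
(a) HOCl = 0.2942 × 1.65 ppm = 0.4855 ppm.

(b) [OCl⁻]/[HOCl] = 10^(pH − pKa) = 10^(8.05 − 7.57) = 3.02; fraction as HOCl = 1/(1 + 3.02) = 0.2488.
(b) Free chlorine required for 1.09 ppm HOCl: 1.09 / 0.2488 = 4.382 ppm.
(b) FC to add: 4.382 − 0.6 = 3.782 mg/L as Cl₂.
(b) Cl₂ equivalent: 3.782 mg/L × 361,000 L = 1365 g.
(b) Product at 90.5% available Cl: 1365 / 0.905 = 1509 g.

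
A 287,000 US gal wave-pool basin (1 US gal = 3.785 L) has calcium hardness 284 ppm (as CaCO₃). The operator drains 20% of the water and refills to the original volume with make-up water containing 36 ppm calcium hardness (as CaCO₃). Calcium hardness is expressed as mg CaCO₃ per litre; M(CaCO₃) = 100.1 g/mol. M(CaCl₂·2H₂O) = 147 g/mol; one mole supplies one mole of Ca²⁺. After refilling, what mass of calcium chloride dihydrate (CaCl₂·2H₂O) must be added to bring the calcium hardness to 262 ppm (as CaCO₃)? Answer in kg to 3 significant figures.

44.0 kg

Volume: 287,000 US gal × 3.785 L/gal = 1,086,295 L.
After draining 20% and refilling: 284 × 0.80 + 36 × 0.20 = 234.4 ppm.
Deficit to target: 262 − 234.4 = 27.6 mg/L.
As CaCO₃: 27.6 mg/L × 1,086,295 L = 29,980 g; ÷ 100.1 = 299.5 mol Ca²⁺.
Mass: 299.5 × 147 = 44,030 g.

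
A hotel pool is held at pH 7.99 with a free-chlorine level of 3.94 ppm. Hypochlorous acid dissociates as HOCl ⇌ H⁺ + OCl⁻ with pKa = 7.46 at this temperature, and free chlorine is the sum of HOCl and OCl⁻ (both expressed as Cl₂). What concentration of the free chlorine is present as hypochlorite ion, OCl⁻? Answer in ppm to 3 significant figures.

[OCl⁻]/[HOCl] = 10^(pH − pKa) = 10^(7.99 − 7.46) = 10^0.53 = 3.388.
Fraction as HOCl = 1 / (1 + 3.388) = 0.2279.
OCl⁻ = (1 − 0.2279) × 3.94 ppm = 3.042 ppm.

3.04 ppm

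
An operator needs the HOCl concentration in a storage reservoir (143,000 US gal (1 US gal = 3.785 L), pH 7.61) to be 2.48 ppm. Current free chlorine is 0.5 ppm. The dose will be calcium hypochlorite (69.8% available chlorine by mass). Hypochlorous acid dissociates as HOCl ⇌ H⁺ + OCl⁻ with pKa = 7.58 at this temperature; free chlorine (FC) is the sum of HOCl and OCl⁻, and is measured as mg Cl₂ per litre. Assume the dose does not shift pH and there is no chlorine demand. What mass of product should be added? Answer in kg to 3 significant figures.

3.60 kg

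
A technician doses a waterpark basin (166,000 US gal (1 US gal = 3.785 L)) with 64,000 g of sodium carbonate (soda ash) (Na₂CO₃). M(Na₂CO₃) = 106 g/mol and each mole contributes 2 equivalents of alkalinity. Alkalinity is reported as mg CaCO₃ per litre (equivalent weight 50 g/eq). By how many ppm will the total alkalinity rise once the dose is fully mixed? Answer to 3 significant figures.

96.1 ppm

Volume: 166,000 US gal × 3.785 L/gal = 628,310 L.
Moles of Na₂CO₃: 64,000 g ÷ 106 g/mol = 603.8 mol → 1208 eq of alkalinity.
As CaCO₃: 1208 eq × 50 g/eq = 60,380 g.
Rise: 60,380 g / 628,310 L × 1000 = 96.09 mg/L.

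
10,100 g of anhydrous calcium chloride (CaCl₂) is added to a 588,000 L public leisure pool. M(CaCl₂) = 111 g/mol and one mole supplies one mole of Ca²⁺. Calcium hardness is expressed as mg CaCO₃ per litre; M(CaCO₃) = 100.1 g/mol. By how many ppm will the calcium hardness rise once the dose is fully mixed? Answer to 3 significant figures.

15.5 ppm

Moles of Ca²⁺: 10,100 g ÷ 111 g/mol = 90.99 mol.
As CaCO₃: 90.99 mol × 100.1 g/mol = 9108 g.
Rise: 9108 g / 588,000 L × 1000 = 15.49 mg/L.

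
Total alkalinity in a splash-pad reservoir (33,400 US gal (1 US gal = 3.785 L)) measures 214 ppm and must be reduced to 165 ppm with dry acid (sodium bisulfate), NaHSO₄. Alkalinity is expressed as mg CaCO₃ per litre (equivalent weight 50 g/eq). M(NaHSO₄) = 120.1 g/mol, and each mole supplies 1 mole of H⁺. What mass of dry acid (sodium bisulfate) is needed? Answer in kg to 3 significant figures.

14.9 kg

Volume: 33,400 US gal × 3.785 L/gal = 126,419 L.
Alkalinity to neutralize: (214 − 165) = 49 mg/L as CaCO₃ × 126,419 L = 6195 g as CaCO₃.
Equivalents of H⁺ required: 6195 ÷ 50 g/eq = 123.9 eq = 123.9 mol NaHSO₄.
Mass of NaHSO₄: 123.9 × 120.1 = 14,880 g.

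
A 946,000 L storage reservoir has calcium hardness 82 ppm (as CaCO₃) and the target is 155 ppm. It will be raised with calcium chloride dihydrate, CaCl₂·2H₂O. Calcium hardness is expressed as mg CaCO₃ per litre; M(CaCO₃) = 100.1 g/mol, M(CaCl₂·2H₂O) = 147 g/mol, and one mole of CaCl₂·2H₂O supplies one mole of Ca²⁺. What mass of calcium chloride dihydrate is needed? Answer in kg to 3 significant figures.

101 kg

Hardness to add: (155 − 82) = 73 mg/L as CaCO₃ × 946,000 L = 69,060 g as CaCO₃.
Moles of Ca²⁺ (1 mol Ca²⁺ ≡ 1 mol CaCO₃): 69,060 / 100.1 g/mol = 689.9 mol.
Mass of CaCl₂·2H₂O: 689.9 × 147 = 101,400 g.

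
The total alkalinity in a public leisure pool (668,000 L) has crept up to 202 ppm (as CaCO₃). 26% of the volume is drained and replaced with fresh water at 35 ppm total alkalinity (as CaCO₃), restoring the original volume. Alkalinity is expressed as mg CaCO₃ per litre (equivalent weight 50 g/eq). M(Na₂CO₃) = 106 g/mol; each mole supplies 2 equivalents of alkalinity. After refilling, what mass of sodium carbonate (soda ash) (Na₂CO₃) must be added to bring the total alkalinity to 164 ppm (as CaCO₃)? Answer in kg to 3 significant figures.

After draining 26% and refilling: 202 × 0.74 + 35 × 0.26 = 158.58 ppm.
Deficit to target: 164 − 158.58 = 5.42 mg/L.
As CaCO₃: 5.42 mg/L × 668,000 L = 3621 g; ÷ 50 g/eq ÷ 2 = 36.21 mol Na₂CO₃.
Mass: 36.21 × 106 = 3838 g.

3.84 kg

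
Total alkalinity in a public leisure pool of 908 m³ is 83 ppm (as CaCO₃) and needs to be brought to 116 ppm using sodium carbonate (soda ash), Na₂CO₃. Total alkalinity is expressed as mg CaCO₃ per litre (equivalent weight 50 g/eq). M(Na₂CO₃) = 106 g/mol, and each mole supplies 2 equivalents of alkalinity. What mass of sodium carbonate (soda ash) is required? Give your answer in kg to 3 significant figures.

31.8 kg

Volume: 908 m³ = 908,000 L.
Alkalinity to add: (116 − 83) = 33 mg/L as CaCO₃ × 908,000 L = 29,960 g as CaCO₃.
Equivalents: 29,960 g ÷ 50 g/eq = 599.3 eq.
Each mole of Na₂CO₃ supplies 2 eq, so 599.3 / 2 = 299.6 mol.
Mass: 299.6 mol × 106 g/mol = 31,760 g.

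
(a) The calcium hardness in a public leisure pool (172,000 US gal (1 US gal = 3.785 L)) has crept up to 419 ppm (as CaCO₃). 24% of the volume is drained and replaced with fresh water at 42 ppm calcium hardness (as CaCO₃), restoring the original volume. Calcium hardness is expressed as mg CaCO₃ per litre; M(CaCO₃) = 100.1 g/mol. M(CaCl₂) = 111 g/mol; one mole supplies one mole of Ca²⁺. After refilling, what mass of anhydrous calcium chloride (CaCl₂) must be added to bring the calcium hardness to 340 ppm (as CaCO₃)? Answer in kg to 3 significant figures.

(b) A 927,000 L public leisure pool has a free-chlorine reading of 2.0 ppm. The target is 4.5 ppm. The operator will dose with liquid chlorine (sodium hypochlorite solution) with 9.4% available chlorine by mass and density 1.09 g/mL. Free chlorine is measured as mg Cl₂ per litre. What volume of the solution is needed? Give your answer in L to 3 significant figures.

(a) 8.29 kg; (b) 22.6 L

(a) Volume: 172,000 US gal × 3.785 L/gal = 651,020 L.
(a) After draining 24% and refilling: 419 × 0.76 + 42 × 0.24 = 328.52 ppm.
(a) Deficit to target: 340 − 328.52 = 11.48 mg/L.
(a) As CaCO₃: 11.48 mg/L × 651,020 L = 7474 g; ÷ 100.1 = 74.66 mol Ca²⁺.
(a) Mass: 74.66 × 111 = 8288 g.

(b) Chlorine deficit: 4.5 − 2.0 = 2.5 ppm = 2.5 mg/L as Cl₂.
(b) Cl₂ equivalent needed: 2.5 mg/L × 927,000 L = 2,318,000 mg = 2318 g.
(b) Product at 9.4% available chlorine: 2318 / 0.094 = 24,650 g.
(b) Volume at density 1.09 g/mL: 24,650 g ÷ 1.09 g/mL = 22,620 mL.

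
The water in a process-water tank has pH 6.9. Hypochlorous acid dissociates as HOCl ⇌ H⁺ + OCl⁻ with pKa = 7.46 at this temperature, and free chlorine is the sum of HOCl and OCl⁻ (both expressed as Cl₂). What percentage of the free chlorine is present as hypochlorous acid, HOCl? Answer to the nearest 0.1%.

[OCl⁻]/[HOCl] = 10^(pH − pKa) = 10^(6.9 − 7.46) = 10^-0.56 = 0.2754.
Fraction as HOCl = 1 / (1 + 0.2754) = 0.7841.

78.4%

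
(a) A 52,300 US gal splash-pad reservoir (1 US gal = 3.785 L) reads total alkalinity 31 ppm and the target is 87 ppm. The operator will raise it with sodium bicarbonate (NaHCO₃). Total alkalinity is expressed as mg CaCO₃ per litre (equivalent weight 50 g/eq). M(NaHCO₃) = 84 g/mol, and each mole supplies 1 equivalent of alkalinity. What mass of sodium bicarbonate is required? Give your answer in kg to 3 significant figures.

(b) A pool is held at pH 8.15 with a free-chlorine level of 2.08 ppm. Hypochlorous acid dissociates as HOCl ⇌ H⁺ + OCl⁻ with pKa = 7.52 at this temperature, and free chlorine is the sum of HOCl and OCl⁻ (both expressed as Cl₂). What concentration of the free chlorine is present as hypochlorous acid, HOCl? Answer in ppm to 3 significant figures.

(a) 18.6 kg; (b) 0.395 ppm

(a) Volume: 52,300 US gal × 3.785 L/gal = 197,956 L.
(a) Alkalinity to add: (87 − 31) = 56 mg/L as CaCO₃ × 197,956 L = 11,090 g as CaCO₃.
(a) Equivalents: 11,090 g ÷ 50 g/eq = 221.7 eq.
(a) NaHCO₃ supplies 1 eq per mole → 221.7 mol.
(a) Mass: 221.7 mol × 84 g/mol = 18,620 g.

(b) [OCl⁻]/[HOCl] = 10^(pH − pKa) = 10^(8.15 − 7.52) = 10^0.63 = 4.266.
(b) Fraction as HOCl = 1 / (1 + 4.266) = 0.1899.
(b) HOCl = 0.1899 × 2.08 ppm = 0.395 ppm.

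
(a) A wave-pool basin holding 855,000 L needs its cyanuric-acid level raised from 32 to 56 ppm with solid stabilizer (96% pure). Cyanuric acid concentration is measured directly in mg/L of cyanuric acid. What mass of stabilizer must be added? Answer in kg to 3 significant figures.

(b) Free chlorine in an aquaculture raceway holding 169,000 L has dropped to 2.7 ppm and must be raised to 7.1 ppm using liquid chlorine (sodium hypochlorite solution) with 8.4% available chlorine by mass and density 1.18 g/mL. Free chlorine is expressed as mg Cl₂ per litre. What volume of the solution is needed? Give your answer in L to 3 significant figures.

(a) 21.4 kg; (b) 7.50 L

(a) CYA to add: (56 − 32) = 24 mg/L × 855,000 L = 20,520 g cyanuric acid.
(a) At 96% purity: 20,520 / 0.96 = 21,380 g product.

(b) Chlorine deficit: 7.1 − 2.7 = 4.4 ppm = 4.4 mg/L as Cl₂.
(b) Cl₂ equivalent needed: 4.4 mg/L × 169,000 L = 743,600 mg = 743.6 g.
(b) Product at 8.4% available chlorine: 743.6 / 0.084 = 8852 g.
(b) Volume at density 1.18 g/mL: 8852 g ÷ 1.18 g/mL = 7502 mL.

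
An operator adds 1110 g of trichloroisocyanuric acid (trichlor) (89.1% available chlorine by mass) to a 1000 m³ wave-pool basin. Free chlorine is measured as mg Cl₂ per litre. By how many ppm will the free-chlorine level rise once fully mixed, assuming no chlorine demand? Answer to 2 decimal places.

Volume: 1000 m³ = 1,000,000 L.
Available chlorine delivered: 1110 g × 0.891 = 989 g as Cl₂.
Concentration rise: 989 g / 1,000,000 L = 0.989 mg/L = 0.99 ppm.

0.99 ppm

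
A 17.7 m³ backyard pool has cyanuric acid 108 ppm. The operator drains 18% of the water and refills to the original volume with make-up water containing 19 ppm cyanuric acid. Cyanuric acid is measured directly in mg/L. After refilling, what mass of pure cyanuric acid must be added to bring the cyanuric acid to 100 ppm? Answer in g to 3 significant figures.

Volume: 17.7 m³ = 17,700 L.
After draining 18% and refilling: 108 × 0.82 + 19 × 0.18 = 91.98 ppm.
Deficit to target: 100 − 91.98 = 8.02 mg/L.
Mass: 8.02 mg/L × 17,700 L = 142 g cyanuric acid.

142 g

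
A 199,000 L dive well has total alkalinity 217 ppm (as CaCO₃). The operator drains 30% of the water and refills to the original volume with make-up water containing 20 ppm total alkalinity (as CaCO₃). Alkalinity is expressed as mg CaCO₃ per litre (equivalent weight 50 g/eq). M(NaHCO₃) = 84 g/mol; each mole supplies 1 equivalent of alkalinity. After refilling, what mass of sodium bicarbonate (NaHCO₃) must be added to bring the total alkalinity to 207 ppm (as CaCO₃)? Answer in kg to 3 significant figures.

16.4 kg

After draining 30% and refilling: 217 × 0.70 + 20 × 0.30 = 157.9 ppm.
Deficit to target: 207 − 157.9 = 49.1 mg/L.
As CaCO₃: 49.1 mg/L × 199,000 L = 9771 g; ÷ 50 g/eq ÷ 1 = 195.4 mol NaHCO₃.
Mass: 195.4 × 84 = 16,420 g.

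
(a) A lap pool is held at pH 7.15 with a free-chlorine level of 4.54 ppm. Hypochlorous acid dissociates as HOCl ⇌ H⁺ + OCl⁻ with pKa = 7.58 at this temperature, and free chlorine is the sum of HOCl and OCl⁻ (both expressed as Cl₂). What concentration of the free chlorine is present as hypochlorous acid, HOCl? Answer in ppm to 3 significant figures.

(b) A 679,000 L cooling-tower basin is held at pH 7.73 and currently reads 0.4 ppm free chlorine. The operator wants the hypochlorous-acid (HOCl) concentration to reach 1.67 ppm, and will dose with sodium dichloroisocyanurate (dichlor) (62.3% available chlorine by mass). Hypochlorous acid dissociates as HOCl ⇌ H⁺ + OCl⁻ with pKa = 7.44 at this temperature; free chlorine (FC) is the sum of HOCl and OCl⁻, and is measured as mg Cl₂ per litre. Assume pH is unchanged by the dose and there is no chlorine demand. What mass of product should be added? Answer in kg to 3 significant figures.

(a) [OCl⁻]/[HOCl] = 10^(pH − pKa) = 10^(7.15 − 7.58) = 10^-0.43 = 0.3715.
(a) Fraction as HOCl = 1 / (1 + 0.3715) = 0.7291.
(a) HOCl = 0.7291 × 4.54 ppm = 3.31 ppm.

(b) [OCl⁻]/[HOCl] = 10^(pH − pKa) = 10^(7.73 − 7.44) = 1.95; fraction as HOCl = 1/(1 + 1.95) = 0.339.
(b) Free chlorine required for 1.67 ppm HOCl: 1.67 / 0.339 = 4.926 ppm.
(b) FC to add: 4.926 − 0.4 = 4.526 mg/L as Cl₂.
(b) Cl₂ equivalent: 4.526 mg/L × 679,000 L = 3073 g.
(b) Product at 62.3% available Cl: 3073 / 0.623 = 4933 g.

(a) 3.31 ppm; (b) 4.93 kg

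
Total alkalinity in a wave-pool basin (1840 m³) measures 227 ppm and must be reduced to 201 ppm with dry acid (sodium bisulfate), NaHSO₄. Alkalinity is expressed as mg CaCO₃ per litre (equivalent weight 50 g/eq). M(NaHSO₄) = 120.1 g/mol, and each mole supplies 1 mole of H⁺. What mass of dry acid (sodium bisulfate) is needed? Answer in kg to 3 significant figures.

Volume: 1840 m³ = 1,840,000 L.
Alkalinity to neutralize: (227 − 201) = 26 mg/L as CaCO₃ × 1,840,000 L = 47,840 g as CaCO₃.
Equivalents of H⁺ required: 47,840 ÷ 50 g/eq = 956.8 eq = 956.8 mol NaHSO₄.
Mass of NaHSO₄: 956.8 × 120.1 = 114,900 g.

115 kg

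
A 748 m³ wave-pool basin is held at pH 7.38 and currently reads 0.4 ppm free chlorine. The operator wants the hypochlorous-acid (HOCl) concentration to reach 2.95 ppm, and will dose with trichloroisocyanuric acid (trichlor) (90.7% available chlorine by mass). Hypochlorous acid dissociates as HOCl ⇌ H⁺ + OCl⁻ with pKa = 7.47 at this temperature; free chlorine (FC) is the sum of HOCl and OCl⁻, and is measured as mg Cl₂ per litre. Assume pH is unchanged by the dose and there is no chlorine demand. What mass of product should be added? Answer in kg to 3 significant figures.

Volume: 748 m³ = 748,000 L.
[OCl⁻]/[HOCl] = 10^(pH − pKa) = 10^(7.38 − 7.47) = 0.8128; fraction as HOCl = 1/(1 + 0.8128) = 0.5516.
Free chlorine required for 2.95 ppm HOCl: 2.95 / 0.5516 = 5.348 ppm.
FC to add: 5.348 − 0.4 = 4.948 mg/L as Cl₂.
Cl₂ equivalent: 4.948 mg/L × 748,000 L = 3701 g.
Product at 90.7% available Cl: 3701 / 0.907 = 4080 g.

4.08 kg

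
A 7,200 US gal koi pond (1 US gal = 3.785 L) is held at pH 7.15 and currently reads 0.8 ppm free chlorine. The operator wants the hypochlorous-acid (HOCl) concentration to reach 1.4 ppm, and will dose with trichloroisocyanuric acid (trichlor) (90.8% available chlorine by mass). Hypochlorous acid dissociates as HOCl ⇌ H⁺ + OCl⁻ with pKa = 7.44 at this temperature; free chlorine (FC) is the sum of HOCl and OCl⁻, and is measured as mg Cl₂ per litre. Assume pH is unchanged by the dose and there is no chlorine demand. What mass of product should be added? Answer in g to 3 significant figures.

39.6 g

Volume: 7,200 US gal × 3.785 L/gal = 27,252 L.
[OCl⁻]/[HOCl] = 10^(pH − pKa) = 10^(7.15 − 7.44) = 0.5129; fraction as HOCl = 1/(1 + 0.5129) = 0.661.
Free chlorine required for 1.4 ppm HOCl: 1.4 / 0.661 = 2.118 ppm.
FC to add: 2.118 − 0.8 = 1.318 mg/L as Cl₂.
Cl₂ equivalent: 1.318 mg/L × 27,252 L = 35.92 g.
Product at 90.8% available Cl: 35.92 / 0.908 = 39.56 g.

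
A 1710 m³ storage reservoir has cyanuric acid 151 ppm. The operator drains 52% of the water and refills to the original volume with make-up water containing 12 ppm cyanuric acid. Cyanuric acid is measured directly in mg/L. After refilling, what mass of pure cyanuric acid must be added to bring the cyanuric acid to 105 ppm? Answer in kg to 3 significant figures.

44.9 kg

Volume: 1710 m³ = 1,710,000 L.
After draining 52% and refilling: 151 × 0.48 + 12 × 0.52 = 78.72 ppm.
Deficit to target: 105 − 78.72 = 26.28 mg/L.
Mass: 26.28 mg/L × 1,710,000 L = 44,940 g cyanuric acid.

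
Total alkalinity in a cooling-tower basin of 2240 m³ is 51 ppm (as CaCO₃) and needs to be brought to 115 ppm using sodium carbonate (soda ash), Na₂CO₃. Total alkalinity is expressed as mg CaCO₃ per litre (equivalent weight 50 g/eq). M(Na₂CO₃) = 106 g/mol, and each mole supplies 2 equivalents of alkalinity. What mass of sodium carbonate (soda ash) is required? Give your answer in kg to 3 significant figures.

152 kg

Volume: 2240 m³ = 2,240,000 L.
Alkalinity to add: (115 − 51) = 64 mg/L as CaCO₃ × 2,240,000 L = 143,400 g as CaCO₃.
Equivalents: 143,400 g ÷ 50 g/eq = 2867 eq.
Each mole of Na₂CO₃ supplies 2 eq, so 2867 / 2 = 1434 mol.
Mass: 1434 mol × 106 g/mol = 152,000 g.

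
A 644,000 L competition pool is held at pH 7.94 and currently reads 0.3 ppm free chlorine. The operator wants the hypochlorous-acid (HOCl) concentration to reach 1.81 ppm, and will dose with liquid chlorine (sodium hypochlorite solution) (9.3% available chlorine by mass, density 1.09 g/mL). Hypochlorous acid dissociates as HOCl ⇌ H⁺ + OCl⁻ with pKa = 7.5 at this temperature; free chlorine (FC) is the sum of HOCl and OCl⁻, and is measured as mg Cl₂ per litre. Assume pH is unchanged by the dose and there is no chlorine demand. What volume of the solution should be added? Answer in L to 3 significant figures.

41.3 L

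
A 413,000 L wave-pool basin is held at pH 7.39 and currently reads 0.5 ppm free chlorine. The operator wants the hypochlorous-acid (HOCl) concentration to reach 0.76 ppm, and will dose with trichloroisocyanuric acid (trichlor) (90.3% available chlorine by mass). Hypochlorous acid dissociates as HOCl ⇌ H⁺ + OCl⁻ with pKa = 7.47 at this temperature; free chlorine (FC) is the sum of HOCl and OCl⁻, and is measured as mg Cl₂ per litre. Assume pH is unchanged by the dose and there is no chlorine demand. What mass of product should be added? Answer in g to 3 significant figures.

408 g

[OCl⁻]/[HOCl] = 10^(pH − pKa) = 10^(7.39 − 7.47) = 0.8318; fraction as HOCl = 1/(1 + 0.8318) = 0.5459.
Free chlorine required for 0.76 ppm HOCl: 0.76 / 0.5459 = 1.392 ppm.
FC to add: 1.392 − 0.5 = 0.8921 mg/L as Cl₂.
Cl₂ equivalent: 0.8921 mg/L × 413,000 L = 368.5 g.
Product at 90.3% available Cl: 368.5 / 0.903 = 408 g.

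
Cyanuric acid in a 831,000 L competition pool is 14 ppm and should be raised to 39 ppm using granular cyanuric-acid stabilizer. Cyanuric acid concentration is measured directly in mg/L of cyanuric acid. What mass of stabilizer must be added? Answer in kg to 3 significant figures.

20.8 kg

CYA to add: (39 − 14) = 25 mg/L × 831,000 L = 20,780 g cyanuric acid.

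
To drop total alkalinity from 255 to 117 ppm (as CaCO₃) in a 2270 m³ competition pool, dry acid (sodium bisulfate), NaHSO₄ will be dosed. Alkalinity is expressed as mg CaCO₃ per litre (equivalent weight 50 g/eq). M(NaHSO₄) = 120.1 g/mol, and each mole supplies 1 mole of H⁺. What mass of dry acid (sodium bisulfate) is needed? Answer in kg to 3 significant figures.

752 kg

Volume: 2270 m³ = 2,270,000 L.
Alkalinity to neutralize: (255 − 117) = 138 mg/L as CaCO₃ × 2,270,000 L = 313,300 g as CaCO₃.
Equivalents of H⁺ required: 313,300 ÷ 50 g/eq = 6265 eq = 6265 mol NaHSO₄.
Mass of NaHSO₄: 6265 × 120.1 = 752,500 g.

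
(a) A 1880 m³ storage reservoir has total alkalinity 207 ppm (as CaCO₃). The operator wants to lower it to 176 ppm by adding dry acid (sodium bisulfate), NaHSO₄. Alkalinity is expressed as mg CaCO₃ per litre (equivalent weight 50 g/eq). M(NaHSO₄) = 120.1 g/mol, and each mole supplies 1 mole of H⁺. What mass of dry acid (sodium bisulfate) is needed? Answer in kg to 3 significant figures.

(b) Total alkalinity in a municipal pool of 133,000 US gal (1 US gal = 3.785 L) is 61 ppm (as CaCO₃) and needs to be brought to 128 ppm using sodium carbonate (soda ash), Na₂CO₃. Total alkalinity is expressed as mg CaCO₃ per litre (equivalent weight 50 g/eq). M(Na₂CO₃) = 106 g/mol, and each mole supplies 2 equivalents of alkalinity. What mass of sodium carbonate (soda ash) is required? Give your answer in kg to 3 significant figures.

(a) Volume: 1880 m³ = 1,880,000 L.
(a) Alkalinity to neutralize: (207 − 176) = 31 mg/L as CaCO₃ × 1,880,000 L = 58,280 g as CaCO₃.
(a) Equivalents of H⁺ required: 58,280 ÷ 50 g/eq = 1166 eq = 1166 mol NaHSO₄.
(a) Mass of NaHSO₄: 1166 × 120.1 = 140,000 g.

(b) Volume: 133,000 US gal × 3.785 L/gal = 503,405 L.
(b) Alkalinity to add: (128 − 61) = 67 mg/L as CaCO₃ × 503,405 L = 33,730 g as CaCO₃.
(b) Equivalents: 33,730 g ÷ 50 g/eq = 674.6 eq.
(b) Each mole of Na₂CO₃ supplies 2 eq, so 674.6 / 2 = 337.3 mol.
(b) Mass: 337.3 mol × 106 g/mol = 35,750 g.

(a) 140 kg; (b) 35.8 kg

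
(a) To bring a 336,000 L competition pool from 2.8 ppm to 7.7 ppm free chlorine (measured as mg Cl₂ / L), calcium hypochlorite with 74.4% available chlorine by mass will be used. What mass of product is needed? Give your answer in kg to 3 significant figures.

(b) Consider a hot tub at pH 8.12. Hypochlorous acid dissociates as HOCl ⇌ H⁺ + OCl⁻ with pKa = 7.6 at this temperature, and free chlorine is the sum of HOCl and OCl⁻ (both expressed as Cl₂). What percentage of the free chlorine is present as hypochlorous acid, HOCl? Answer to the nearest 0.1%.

(a) Chlorine deficit: 7.7 − 2.8 = 4.9 ppm = 4.9 mg/L as Cl₂.
(a) Cl₂ equivalent needed: 4.9 mg/L × 336,000 L = 1,646,000 mg = 1646 g.
(a) Product at 74.4% available chlorine: 1646 / 0.744 = 2213 g.

(b) [OCl⁻]/[HOCl] = 10^(pH − pKa) = 10^(8.12 − 7.6) = 10^0.52 = 3.311.
(b) Fraction as HOCl = 1 / (1 + 3.311) = 0.2319.

(a) 2.21 kg; (b) 23.2%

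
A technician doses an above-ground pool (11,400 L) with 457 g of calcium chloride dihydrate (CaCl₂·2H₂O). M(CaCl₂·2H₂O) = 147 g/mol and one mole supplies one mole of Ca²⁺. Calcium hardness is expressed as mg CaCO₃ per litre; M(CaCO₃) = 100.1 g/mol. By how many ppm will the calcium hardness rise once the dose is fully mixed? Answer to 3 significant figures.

Moles of Ca²⁺: 457 g ÷ 147 g/mol = 3.109 mol.
As CaCO₃: 3.109 mol × 100.1 g/mol = 311.2 g.
Rise: 311.2 g / 11,400 L × 1000 = 27.3 mg/L.

27.3 ppm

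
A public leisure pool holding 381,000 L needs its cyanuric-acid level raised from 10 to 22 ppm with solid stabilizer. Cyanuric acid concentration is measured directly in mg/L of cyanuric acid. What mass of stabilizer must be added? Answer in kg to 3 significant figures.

CYA to add: (22 − 10) = 12 mg/L × 381,000 L = 4572 g cyanuric acid.

4.57 kg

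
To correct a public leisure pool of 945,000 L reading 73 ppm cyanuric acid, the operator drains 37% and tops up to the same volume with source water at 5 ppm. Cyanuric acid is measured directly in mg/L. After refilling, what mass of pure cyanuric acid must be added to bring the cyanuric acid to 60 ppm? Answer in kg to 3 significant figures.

11.5 kg

After draining 37% and refilling: 73 × 0.63 + 5 × 0.37 = 47.84 ppm.
Deficit to target: 60 − 47.84 = 12.16 mg/L.
Mass: 12.16 mg/L × 945,000 L = 11,490 g cyanuric acid.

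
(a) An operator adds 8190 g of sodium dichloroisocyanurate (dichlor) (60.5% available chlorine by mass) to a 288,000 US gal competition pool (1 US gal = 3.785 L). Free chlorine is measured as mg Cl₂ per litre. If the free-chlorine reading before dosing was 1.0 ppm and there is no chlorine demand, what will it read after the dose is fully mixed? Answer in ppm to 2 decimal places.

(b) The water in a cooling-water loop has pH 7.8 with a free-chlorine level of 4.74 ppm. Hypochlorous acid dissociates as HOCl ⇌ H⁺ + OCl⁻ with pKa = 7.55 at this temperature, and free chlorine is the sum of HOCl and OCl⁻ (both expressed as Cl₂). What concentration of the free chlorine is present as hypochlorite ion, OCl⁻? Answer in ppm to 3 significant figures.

(a) 5.55 ppm; (b) 3.03 ppm

(a) Volume: 288,000 US gal × 3.785 L/gal = 1,090,080 L.
(a) Available chlorine delivered: 8190 g × 0.605 = 4955 g as Cl₂.
(a) Concentration rise: 4955 g / 1,090,080 L = 4.545 mg/L = 4.55 ppm.
(a) Final FC: 1.0 + 4.55 = 5.55 ppm.

(b) [OCl⁻]/[HOCl] = 10^(pH − pKa) = 10^(7.8 − 7.55) = 10^0.25 = 1.778.
(b) Fraction as HOCl = 1 / (1 + 1.778) = 0.3599.
(b) OCl⁻ = (1 − 0.3599) × 4.74 ppm = 3.034 ppm.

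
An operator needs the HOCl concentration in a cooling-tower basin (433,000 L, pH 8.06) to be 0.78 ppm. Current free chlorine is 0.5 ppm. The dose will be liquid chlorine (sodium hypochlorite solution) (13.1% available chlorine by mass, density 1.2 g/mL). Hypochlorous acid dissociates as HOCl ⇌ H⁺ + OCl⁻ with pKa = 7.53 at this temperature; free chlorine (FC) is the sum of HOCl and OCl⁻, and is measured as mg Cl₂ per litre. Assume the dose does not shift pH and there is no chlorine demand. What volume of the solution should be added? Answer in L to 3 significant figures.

[OCl⁻]/[HOCl] = 10^(pH − pKa) = 10^(8.06 − 7.53) = 3.388; fraction as HOCl = 1/(1 + 3.388) = 0.2279.
Free chlorine required for 0.78 ppm HOCl: 0.78 / 0.2279 = 3.423 ppm.
FC to add: 3.423 − 0.5 = 2.923 mg/L as Cl₂.
Cl₂ equivalent: 2.923 mg/L × 433,000 L = 1266 g.
Product at 13.1% available Cl: 1266 / 0.131 = 9661 g.
Volume: 9661 g ÷ 1.2 g/mL = 8051 mL.

8.05 L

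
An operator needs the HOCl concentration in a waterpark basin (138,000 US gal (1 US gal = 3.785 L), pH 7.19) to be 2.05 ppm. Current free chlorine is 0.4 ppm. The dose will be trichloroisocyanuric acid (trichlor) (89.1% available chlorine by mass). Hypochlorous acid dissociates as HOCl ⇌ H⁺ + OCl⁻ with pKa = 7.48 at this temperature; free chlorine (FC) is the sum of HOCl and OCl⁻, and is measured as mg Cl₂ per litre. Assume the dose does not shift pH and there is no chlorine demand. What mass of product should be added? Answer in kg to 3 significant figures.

Volume: 138,000 US gal × 3.785 L/gal = 522,330 L.
[OCl⁻]/[HOCl] = 10^(pH − pKa) = 10^(7.19 − 7.48) = 0.5129; fraction as HOCl = 1/(1 + 0.5129) = 0.661.
Free chlorine required for 2.05 ppm HOCl: 2.05 / 0.661 = 3.101 ppm.
FC to add: 3.101 − 0.4 = 2.701 mg/L as Cl₂.
Cl₂ equivalent: 2.701 mg/L × 522,330 L = 1411 g.
Product at 89.1% available Cl: 1411 / 0.891 = 1584 g.

1.58 kg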